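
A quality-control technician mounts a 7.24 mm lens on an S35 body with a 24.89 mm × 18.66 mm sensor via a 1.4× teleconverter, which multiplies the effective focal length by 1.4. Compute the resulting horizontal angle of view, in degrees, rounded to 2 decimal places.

Effective focal length f = 7.24 × 1.4 = 10.136 mm.
α = 2·arctan(24.89 / (2 × 10.136)) = 2·arctan(1.22780) ≈ 101.6769°.

101.68°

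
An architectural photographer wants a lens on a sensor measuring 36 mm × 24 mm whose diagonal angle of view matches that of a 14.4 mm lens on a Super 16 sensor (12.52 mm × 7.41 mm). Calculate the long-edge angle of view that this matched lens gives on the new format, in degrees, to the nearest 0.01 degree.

45.60°

Sensor diagonal = √(12.52² + 7.41²) = √211.6585 ≈ 14.5485 mm.
Sensor diagonal = √(36² + 24²) = √1872.0000 ≈ 43.2666 mm.
Equal diagonal AOV ⇒ f₂ = f₁ · 43.2666/14.5485 = 14.4 × 2.97396 ≈ 42.8250 mm.
Long-edge AOV on the new format = 2·arctan(36 / (2 × 42.8250)) = 2·arctan(0.42032) ≈ 45.5955°.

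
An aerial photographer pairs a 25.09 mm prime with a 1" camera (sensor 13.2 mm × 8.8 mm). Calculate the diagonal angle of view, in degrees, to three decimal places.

Sensor diagonal = √(13.2² + 8.8²) = √251.6800 ≈ 15.8644 mm.
Angle of view α = 2·arctan(d/2f) with d = 15.8644 mm and f = 25.09 mm.
d/2f = 0.31615; arctan(0.31615) ≈ 17.5444°, so α ≈ 35.0887°.

35.089°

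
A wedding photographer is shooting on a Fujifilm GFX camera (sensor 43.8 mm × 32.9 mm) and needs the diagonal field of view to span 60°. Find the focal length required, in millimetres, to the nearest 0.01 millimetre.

47.44 mm

Sensor diagonal = √(43.8² + 32.9²) = √3000.8500 ≈ 54.7800 mm.
From α = 2·arctan(d/2f) we get f = d / (2·tan(α/2)).
With d = 54.7800 mm and α/2 = 30°, tan(α/2) ≈ 0.57735, so f ≈ 54.7800 / 1.15470 ≈ 47.4409 mm.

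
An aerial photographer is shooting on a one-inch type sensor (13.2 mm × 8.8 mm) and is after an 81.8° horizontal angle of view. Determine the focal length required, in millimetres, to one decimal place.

7.6 mm

From α = 2·arctan(w/2f) we get f = w / (2·tan(α/2)).
With w = 13.2 mm and α/2 = 40.9°, tan(α/2) ≈ 0.86623, so f ≈ 13.2 / 1.73245 ≈ 7.6192 mm.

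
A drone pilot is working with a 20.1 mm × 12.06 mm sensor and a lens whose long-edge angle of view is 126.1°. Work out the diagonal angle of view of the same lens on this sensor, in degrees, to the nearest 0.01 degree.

From the long-edge AOV: f = 20.1 / (2·tan(63.05°)) = 20.1 / 3.93370 ≈ 5.1097 mm.
Sensor diagonal = √(20.1² + 12.06²) = √549.4536 ≈ 23.4404 mm.
Diagonal AOV = 2·arctan(23.4404 / (2 × 5.1097)) = 2·arctan(2.29372) ≈ 132.8883°.

132.89°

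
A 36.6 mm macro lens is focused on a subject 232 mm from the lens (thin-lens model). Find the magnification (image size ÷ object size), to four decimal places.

Thin lens: 1/f = 1/dₒ + 1/dᵢ → 1/dᵢ = 1/36.6 − 1/232 = 0.0230121 mm⁻¹, so dᵢ ≈ 43.4555 mm.
Magnification m = dᵢ/dₒ = 43.4555/232 ≈ 0.18731.

0.1873×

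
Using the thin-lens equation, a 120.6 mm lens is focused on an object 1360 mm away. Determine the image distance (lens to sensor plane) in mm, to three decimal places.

1/dᵢ = 1/f − 1/dₒ = 1/120.6 − 1/1360 = 0.0075566 mm⁻¹.
dᵢ = 1/0.0075566 ≈ 132.3350 mm.

132.335 mm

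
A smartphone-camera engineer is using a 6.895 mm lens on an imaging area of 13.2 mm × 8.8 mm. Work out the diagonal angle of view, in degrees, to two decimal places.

98.00°

Sensor diagonal = √(13.2² + 8.8²) = √251.6800 ≈ 15.8644 mm.
Angle of view α = 2·arctan(d/2f) with d = 15.8644 mm and f = 6.895 mm.
d/2f = 1.15043; arctan(1.15043) ≈ 49.0015°, so α ≈ 98.0030°.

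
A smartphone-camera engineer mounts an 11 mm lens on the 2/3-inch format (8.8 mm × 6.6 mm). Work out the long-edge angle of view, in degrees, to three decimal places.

43.603°

Angle of view α = 2·arctan(w/2f) with w = 8.8 mm and f = 11 mm.
w/2f = 0.40000; arctan(0.40000) ≈ 21.8014°, so α ≈ 43.6028°.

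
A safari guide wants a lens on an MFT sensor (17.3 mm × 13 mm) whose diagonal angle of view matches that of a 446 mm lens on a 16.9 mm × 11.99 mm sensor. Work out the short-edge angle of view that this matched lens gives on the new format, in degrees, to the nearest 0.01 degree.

1.60°

Sensor diagonal = √(16.9² + 11.99²) = √429.3701 ≈ 20.7212 mm.
Sensor diagonal = √(17.3² + 13²) = √468.2900 ≈ 21.6400 mm.
Equal diagonal AOV ⇒ f₂ = f₁ · 21.6400/20.7212 = 446 × 1.04434 ≈ 465.7752 mm.
Short-edge AOV on the new format = 2·arctan(13 / (2 × 465.7752)) = 2·arctan(0.01396) ≈ 1.5990°.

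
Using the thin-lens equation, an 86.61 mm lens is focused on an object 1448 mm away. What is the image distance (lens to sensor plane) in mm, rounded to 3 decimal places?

92.120 mm

1/dᵢ = 1/f − 1/dₒ = 1/86.61 − 1/1448 = 0.0108554 mm⁻¹.
dᵢ = 1/0.0108554 ≈ 92.1200 mm.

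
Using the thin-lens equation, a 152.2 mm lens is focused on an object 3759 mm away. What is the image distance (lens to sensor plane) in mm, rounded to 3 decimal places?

158.623 mm

1/dᵢ = 1/f − 1/dₒ = 1/152.2 − 1/3759 = 0.0063043 mm⁻¹.
dᵢ = 1/0.0063043 ≈ 158.6225 mm.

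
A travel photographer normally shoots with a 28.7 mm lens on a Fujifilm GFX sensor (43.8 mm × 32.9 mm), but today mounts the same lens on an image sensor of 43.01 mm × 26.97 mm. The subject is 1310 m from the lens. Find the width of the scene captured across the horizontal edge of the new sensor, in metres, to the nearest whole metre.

The focal length stays 28.7 mm; the relevant sensor dimension is now w = 43.01 mm. Object distance dₒ = 1310 m = 1.31e+06 mm.
Thin-lens field width W = w·(dₒ − f)/f = 43.01 × (1.31e+06 − 28.7)/28.7 ≈ 1963131.206 mm = 1963.13 m.

1963 m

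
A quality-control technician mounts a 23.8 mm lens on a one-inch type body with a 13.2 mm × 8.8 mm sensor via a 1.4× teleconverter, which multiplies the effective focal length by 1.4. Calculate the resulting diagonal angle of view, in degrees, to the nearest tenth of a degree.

Effective focal length f = 23.8 × 1.4 = 33.32 mm.
Sensor diagonal = √(13.2² + 8.8²) = √251.6800 ≈ 15.8644 mm.
α = 2·arctan(15.864 / (2 × 33.32)) = 2·arctan(0.23806) ≈ 26.7813°.

26.8°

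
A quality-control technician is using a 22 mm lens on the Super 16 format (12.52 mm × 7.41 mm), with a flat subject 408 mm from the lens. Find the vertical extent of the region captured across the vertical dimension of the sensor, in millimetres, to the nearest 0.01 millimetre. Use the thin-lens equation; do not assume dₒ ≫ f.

Similar triangles through the lens centre give W/dₒ = h/dᵢ; with 1/f = 1/dₒ + 1/dᵢ this gives W = h·(dₒ − f)/f.
W = 7.41 mm × (408 − 22) / 22 = 7.41 × 17.5455 ≈ 130.012 mm.

130.01 mm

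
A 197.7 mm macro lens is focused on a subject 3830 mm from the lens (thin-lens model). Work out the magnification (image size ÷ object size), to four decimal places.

0.0544×

Thin lens: 1/f = 1/dₒ + 1/dᵢ → 1/dᵢ = 1/197.7 − 1/3830 = 0.0047971 mm⁻¹, so dᵢ ≈ 208.4605 mm.
Magnification m = dᵢ/dₒ = 208.4605/3830 ≈ 0.05443.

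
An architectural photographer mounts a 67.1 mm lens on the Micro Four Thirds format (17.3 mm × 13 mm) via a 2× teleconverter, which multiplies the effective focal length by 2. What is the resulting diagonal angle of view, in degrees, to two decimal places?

Effective focal length f = 67.1 × 2 = 134.2 mm.
Sensor diagonal = √(17.3² + 13²) = √468.2900 ≈ 21.6400 mm.
α = 2·arctan(21.640 / (2 × 134.2)) = 2·arctan(0.08063) ≈ 9.2191°.

9.22°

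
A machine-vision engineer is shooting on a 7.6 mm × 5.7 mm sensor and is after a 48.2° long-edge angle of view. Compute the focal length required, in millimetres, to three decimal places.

8.495 mm

From α = 2·arctan(w/2f) we get f = w / (2·tan(α/2)).
With w = 7.6 mm and α/2 = 24.1°, tan(α/2) ≈ 0.44732, so f ≈ 7.6 / 0.89464 ≈ 8.4950 mm.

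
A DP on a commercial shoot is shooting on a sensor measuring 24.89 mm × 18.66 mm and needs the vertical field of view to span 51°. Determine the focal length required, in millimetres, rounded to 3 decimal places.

19.561 mm

From α = 2·arctan(h/2f) we get f = h / (2·tan(α/2)).
With h = 18.66 mm and α/2 = 25.5°, tan(α/2) ≈ 0.47698, so f ≈ 18.66 / 0.95395 ≈ 19.5608 mm.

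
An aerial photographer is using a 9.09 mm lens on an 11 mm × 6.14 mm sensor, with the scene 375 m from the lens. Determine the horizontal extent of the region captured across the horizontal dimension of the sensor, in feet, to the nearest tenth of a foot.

1488.8 ft

dₒ: 375 m = 375000 mm.
Similar triangles through the lens centre give W/dₒ = w/dᵢ; with 1/f = 1/dₒ + 1/dᵢ this gives W = w·(dₒ − f)/f.
W = 11 mm × (375000 − 9.09) / 9.09 = 11 × 41253.1254 ≈ 453784.380 mm = 453784.380/304.8 ft = 1488.79 ft.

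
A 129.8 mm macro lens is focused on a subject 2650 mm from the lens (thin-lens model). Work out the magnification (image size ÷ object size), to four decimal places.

Thin lens: 1/f = 1/dₒ + 1/dᵢ → 1/dᵢ = 1/129.8 − 1/2650 = 0.0073268 mm⁻¹, so dᵢ ≈ 136.4852 mm.
Magnification m = dᵢ/dₒ = 136.4852/2650 ≈ 0.05150.

0.0515×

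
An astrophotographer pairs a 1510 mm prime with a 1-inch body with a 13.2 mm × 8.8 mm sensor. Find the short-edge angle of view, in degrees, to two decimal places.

0.33°

Angle of view α = 2·arctan(h/2f) with h = 8.8 mm and f = 1510 mm.
h/2f = 0.00291; arctan(0.00291) ≈ 0.1670°, so α ≈ 0.3339°.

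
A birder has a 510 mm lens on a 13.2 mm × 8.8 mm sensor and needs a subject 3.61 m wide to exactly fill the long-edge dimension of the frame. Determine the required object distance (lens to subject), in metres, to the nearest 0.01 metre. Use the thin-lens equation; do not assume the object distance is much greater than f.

139.99 m

W: 3.61 m = 3610 mm.
Magnification m = w/W = dᵢ/dₒ; combined with 1/f = 1/dₒ + 1/dᵢ this gives dₒ = f·(1 + W/w).
dₒ = 510 mm × (1 + 3610/13.2) = 510 × 274.4848 ≈ 139987.273 mm = 139.987 m.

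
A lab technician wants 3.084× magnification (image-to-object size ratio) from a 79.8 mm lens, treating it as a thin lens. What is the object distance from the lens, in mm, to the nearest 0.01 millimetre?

105.68 mm

With m = dᵢ/dₒ and 1/f = 1/dₒ + 1/dᵢ, substituting dᵢ = m·dₒ gives 1/f = (1 + 1/m)/dₒ, hence dₒ = f·(1 + 1/m).
dₒ = 79.8 × (1 + 1/3.084) = 79.8 × 1.32425 ≈ 105.675 mm.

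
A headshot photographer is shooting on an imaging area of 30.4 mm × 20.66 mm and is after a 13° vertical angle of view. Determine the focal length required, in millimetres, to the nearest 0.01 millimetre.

90.67 mm

From α = 2·arctan(h/2f) we get f = h / (2·tan(α/2)).
With h = 20.66 mm and α/2 = 6.5°, tan(α/2) ≈ 0.11394, so f ≈ 20.66 / 0.22787 ≈ 90.6652 mm.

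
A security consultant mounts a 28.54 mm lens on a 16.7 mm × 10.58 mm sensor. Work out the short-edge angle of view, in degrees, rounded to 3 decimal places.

Angle of view α = 2·arctan(h/2f) with h = 10.58 mm and f = 28.54 mm.
h/2f = 0.18535; arctan(0.18535) ≈ 10.5008°, so α ≈ 21.0016°.

21.002°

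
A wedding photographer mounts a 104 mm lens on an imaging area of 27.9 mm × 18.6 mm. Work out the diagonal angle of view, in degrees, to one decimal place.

18.3°

Sensor diagonal = √(27.9² + 18.6²) = √1124.3700 ≈ 33.5316 mm.
Angle of view α = 2·arctan(d/2f) with d = 33.5316 mm and f = 104 mm.
d/2f = 0.16121; arctan(0.16121) ≈ 9.1578°, so α ≈ 18.3157°.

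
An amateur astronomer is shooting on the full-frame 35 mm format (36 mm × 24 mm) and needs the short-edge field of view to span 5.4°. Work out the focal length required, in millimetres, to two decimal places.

From α = 2·arctan(h/2f) we get f = h / (2·tan(α/2)).
With h = 24 mm and α/2 = 2.7°, tan(α/2) ≈ 0.04716, so f ≈ 24 / 0.09432 ≈ 254.4594 mm.

254.46 mm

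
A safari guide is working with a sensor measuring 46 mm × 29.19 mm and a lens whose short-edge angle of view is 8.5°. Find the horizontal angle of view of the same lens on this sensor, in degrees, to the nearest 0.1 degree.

13.4°

From the short-edge AOV: f = 29.19 / (2·tan(4.25°)) = 29.19 / 0.14863 ≈ 196.3994 mm.
Horizontal AOV = 2·arctan(46 / (2 × 196.3994)) = 2·arctan(0.11711) ≈ 13.3588°.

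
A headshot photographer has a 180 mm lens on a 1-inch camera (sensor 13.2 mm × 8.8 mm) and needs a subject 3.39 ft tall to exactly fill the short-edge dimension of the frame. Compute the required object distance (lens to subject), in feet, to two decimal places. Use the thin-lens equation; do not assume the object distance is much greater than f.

W: 3.39 ft × 304.8 mm/ft = 1033.27 mm.
Magnification m = h/W = dᵢ/dₒ; combined with 1/f = 1/dₒ + 1/dᵢ this gives dₒ = f·(1 + W/h).
dₒ = 180 mm × (1 + 1033.27/8.8) = 180 × 118.4173 ≈ 21315.108 mm = 21315.108/304.8 ft = 69.9315 ft.

69.93 ft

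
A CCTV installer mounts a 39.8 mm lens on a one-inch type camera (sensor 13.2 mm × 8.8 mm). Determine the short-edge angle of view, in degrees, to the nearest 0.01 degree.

12.62°

Angle of view α = 2·arctan(h/2f) with h = 8.8 mm and f = 39.8 mm.
h/2f = 0.11055; arctan(0.11055) ≈ 6.3086°, so α ≈ 12.6172°.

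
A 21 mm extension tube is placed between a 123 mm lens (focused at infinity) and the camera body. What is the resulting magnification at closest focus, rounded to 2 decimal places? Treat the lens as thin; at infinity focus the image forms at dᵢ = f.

The tube moves the image plane from f to f + e, so dᵢ = 123 + 21 = 144 mm. Focus is achieved when 1/f = 1/dₒ + 1/dᵢ, giving dₒ = 1/(1/f − 1/(f+e)).
Magnification m = dᵢ/dₒ = (f+e)·(1/f − 1/(f+e)) = e/f = 21/123 ≈ 0.1707.

0.17×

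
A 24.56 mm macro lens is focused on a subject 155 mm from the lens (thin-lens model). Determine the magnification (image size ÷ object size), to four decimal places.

Thin lens: 1/f = 1/dₒ + 1/dᵢ → 1/dᵢ = 1/24.56 − 1/155 = 0.0342650 mm⁻¹, so dᵢ ≈ 29.1843 mm.
Magnification m = dᵢ/dₒ = 29.1843/155 ≈ 0.18829.

0.1883×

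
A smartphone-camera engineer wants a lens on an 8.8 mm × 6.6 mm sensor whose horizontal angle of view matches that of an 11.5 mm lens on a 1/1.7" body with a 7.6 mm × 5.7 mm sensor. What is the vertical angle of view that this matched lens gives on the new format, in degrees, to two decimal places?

Equal horizontal AOV ⇒ f₂ = f₁ · 8.8/7.6 = 11.5 × 1.15789 ≈ 13.3158 mm.
Vertical AOV on the new format = 2·arctan(6.6 / (2 × 13.3158)) = 2·arctan(0.24783) ≈ 27.8379°.

27.84°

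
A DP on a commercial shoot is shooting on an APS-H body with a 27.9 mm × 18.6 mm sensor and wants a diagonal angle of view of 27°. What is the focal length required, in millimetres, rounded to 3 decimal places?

Sensor diagonal = √(27.9² + 18.6²) = √1124.3700 ≈ 33.5316 mm.
From α = 2·arctan(d/2f) we get f = d / (2·tan(α/2)).
With d = 33.5316 mm and α/2 = 13.5°, tan(α/2) ≈ 0.24008, so f ≈ 33.5316 / 0.48016 ≈ 69.8346 mm.

69.835 mm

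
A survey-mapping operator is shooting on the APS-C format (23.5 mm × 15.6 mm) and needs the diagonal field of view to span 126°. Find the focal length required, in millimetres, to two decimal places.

7.19 mm

Sensor diagonal = √(23.5² + 15.6²) = √795.6100 ≈ 28.2066 mm.
From α = 2·arctan(d/2f) we get f = d / (2·tan(α/2)).
With d = 28.2066 mm and α/2 = 63°, tan(α/2) ≈ 1.96261, so f ≈ 28.2066 / 3.92522 ≈ 7.1860 mm.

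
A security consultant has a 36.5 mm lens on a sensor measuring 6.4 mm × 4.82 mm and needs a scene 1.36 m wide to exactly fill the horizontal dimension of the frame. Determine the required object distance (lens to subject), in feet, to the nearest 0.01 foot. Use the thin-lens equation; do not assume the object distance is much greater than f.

25.57 ft

W: 1.36 m = 1360 mm.
Magnification m = w/W = dᵢ/dₒ; combined with 1/f = 1/dₒ + 1/dᵢ this gives dₒ = f·(1 + W/w).
dₒ = 36.5 mm × (1 + 1360/6.4) = 36.5 × 213.5000 ≈ 7792.750 mm = 7792.750/304.8 ft = 25.5668 ft.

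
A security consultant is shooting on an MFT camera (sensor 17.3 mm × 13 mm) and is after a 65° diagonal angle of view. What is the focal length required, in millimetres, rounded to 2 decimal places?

16.98 mm

Sensor diagonal = √(17.3² + 13²) = √468.2900 ≈ 21.6400 mm.
From α = 2·arctan(d/2f) we get f = d / (2·tan(α/2)).
With d = 21.6400 mm and α/2 = 32.5°, tan(α/2) ≈ 0.63707, so f ≈ 21.6400 / 1.27414 ≈ 16.9840 mm.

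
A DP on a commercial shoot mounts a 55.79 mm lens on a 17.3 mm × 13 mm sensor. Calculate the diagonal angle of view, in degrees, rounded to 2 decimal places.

21.95°

Sensor diagonal = √(17.3² + 13²) = √468.2900 ≈ 21.6400 mm.
Angle of view α = 2·arctan(d/2f) with d = 21.6400 mm and f = 55.79 mm.
d/2f = 0.19394; arctan(0.19394) ≈ 10.9758°, so α ≈ 21.9516°.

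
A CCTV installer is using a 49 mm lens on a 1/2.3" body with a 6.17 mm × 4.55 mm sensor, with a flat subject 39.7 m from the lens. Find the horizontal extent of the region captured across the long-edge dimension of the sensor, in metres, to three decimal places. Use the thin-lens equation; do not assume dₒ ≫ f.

dₒ: 39.7 m = 39700 mm.
Similar triangles through the lens centre give W/dₒ = w/dᵢ; with 1/f = 1/dₒ + 1/dᵢ this gives W = w·(dₒ − f)/f.
W = 6.17 mm × (39700 − 49) / 49 = 6.17 × 809.2041 ≈ 4992.789 mm = 4.99279 m.

4.993 m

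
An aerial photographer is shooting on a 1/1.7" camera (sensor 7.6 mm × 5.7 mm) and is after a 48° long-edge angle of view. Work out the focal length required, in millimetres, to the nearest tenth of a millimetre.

8.5 mm

From α = 2·arctan(w/2f) we get f = w / (2·tan(α/2)).
With w = 7.6 mm and α/2 = 24°, tan(α/2) ≈ 0.44523, so f ≈ 7.6 / 0.89046 ≈ 8.5349 mm.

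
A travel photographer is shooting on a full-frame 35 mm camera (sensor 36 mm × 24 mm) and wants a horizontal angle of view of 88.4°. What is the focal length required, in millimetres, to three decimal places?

18.510 mm

From α = 2·arctan(w/2f) we get f = w / (2·tan(α/2)).
With w = 36 mm and α/2 = 44.2°, tan(α/2) ≈ 0.97246, so f ≈ 36 / 1.94492 ≈ 18.5098 mm.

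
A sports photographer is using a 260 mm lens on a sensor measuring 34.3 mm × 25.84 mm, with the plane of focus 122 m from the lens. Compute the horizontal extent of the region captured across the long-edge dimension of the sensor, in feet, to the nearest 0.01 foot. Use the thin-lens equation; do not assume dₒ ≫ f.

dₒ: 122 m = 122000 mm.
Similar triangles through the lens centre give W/dₒ = w/dᵢ; with 1/f = 1/dₒ + 1/dᵢ this gives W = w·(dₒ − f)/f.
W = 34.3 mm × (122000 − 260) / 260 = 34.3 × 468.2308 ≈ 16060.315 mm = 16060.315/304.8 ft = 52.6913 ft.

52.69 ft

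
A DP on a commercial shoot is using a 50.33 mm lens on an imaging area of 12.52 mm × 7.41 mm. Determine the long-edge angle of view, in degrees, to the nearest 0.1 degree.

Angle of view α = 2·arctan(w/2f) with w = 12.52 mm and f = 50.33 mm.
w/2f = 0.12438; arctan(0.12438) ≈ 7.0900°, so α ≈ 14.1800°.

14.2°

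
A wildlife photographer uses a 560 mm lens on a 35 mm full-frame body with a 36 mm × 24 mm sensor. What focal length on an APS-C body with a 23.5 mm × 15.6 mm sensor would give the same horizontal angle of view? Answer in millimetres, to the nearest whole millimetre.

Equal angle of view means equal width/f ratio, so f₂ = f₁ · (width₂/width₁) = 560 × 23.5/36.
f₂ = 560 × 0.65278 ≈ 365.556 mm.

366 mm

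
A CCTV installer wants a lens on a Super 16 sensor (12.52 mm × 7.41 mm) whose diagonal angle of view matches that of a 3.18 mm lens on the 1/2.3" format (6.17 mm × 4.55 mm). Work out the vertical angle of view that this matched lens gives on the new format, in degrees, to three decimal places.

Sensor diagonal = √(6.17² + 4.55²) = √58.7714 ≈ 7.6663 mm.
Sensor diagonal = √(12.52² + 7.41²) = √211.6585 ≈ 14.5485 mm.
Equal diagonal AOV ⇒ f₂ = f₁ · 14.5485/7.6663 = 3.18 × 1.89773 ≈ 6.0348 mm.
Vertical AOV on the new format = 2·arctan(7.41 / (2 × 6.0348)) = 2·arctan(0.61394) ≈ 63.0949°.

63.095°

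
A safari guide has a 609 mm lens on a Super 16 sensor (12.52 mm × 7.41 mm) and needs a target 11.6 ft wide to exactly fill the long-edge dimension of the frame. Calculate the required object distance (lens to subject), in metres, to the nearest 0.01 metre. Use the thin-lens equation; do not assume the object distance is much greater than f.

W: 11.6 ft × 304.8 mm/ft = 3535.68 mm.
Magnification m = w/W = dᵢ/dₒ; combined with 1/f = 1/dₒ + 1/dᵢ this gives dₒ = f·(1 + W/w).
dₒ = 609 mm × (1 + 3535.68/12.52) = 609 × 283.4025 ≈ 172592.151 mm = 172.592 m.

172.59 m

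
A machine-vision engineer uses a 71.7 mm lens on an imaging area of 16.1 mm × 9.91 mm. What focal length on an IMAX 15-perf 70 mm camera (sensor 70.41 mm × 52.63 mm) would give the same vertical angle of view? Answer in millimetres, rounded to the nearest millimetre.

381 mm

Equal angle of view means equal height/f ratio, so f₂ = f₁ · (height₂/height₁) = 71.7 × 52.63/9.91.
f₂ = 71.7 × 5.31080 ≈ 380.784 mm.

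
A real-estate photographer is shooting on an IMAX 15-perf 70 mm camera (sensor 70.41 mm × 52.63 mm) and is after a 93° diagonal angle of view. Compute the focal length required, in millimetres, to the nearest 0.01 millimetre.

Sensor diagonal = √(70.41² + 52.63²) = √7727.4850 ≈ 87.9061 mm.
From α = 2·arctan(d/2f) we get f = d / (2·tan(α/2)).
With d = 87.9061 mm and α/2 = 46.5°, tan(α/2) ≈ 1.05378, so f ≈ 87.9061 / 2.10756 ≈ 41.7099 mm.

41.71 mm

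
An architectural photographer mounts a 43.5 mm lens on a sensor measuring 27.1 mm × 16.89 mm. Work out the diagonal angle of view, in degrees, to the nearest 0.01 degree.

Sensor diagonal = √(27.1² + 16.89²) = √1019.6821 ≈ 31.9325 mm.
Angle of view α = 2·arctan(d/2f) with d = 31.9325 mm and f = 43.5 mm.
d/2f = 0.36704; arctan(0.36704) ≈ 20.1551°, so α ≈ 40.3103°.

40.31°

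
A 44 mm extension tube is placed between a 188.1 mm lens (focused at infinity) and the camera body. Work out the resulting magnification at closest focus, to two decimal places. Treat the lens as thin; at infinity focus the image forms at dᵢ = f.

The tube moves the image plane from f to f + e, so dᵢ = 188.1 + 44 = 232.1 mm. Focus is achieved when 1/f = 1/dₒ + 1/dᵢ, giving dₒ = 1/(1/f − 1/(f+e)).
Magnification m = dᵢ/dₒ = (f+e)·(1/f − 1/(f+e)) = e/f = 44/188.1 ≈ 0.2339.

0.23×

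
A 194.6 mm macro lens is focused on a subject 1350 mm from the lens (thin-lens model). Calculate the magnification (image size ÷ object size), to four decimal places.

Thin lens: 1/f = 1/dₒ + 1/dᵢ → 1/dᵢ = 1/194.6 − 1/1350 = 0.0043980 mm⁻¹, so dᵢ ≈ 227.3758 mm.
Magnification m = dᵢ/dₒ = 227.3758/1350 ≈ 0.16843.

0.1684×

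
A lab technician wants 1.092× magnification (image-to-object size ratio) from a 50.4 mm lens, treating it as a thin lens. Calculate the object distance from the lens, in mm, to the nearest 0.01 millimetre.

96.55 mm

With m = dᵢ/dₒ and 1/f = 1/dₒ + 1/dᵢ, substituting dᵢ = m·dₒ gives 1/f = (1 + 1/m)/dₒ, hence dₒ = f·(1 + 1/m).
dₒ = 50.4 × (1 + 1/1.092) = 50.4 × 1.91575 ≈ 96.554 mm.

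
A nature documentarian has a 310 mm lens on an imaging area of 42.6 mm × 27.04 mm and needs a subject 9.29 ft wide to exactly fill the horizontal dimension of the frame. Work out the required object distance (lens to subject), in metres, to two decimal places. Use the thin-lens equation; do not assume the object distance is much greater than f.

W: 9.29 ft × 304.8 mm/ft = 2831.59 mm.
Magnification m = w/W = dᵢ/dₒ; combined with 1/f = 1/dₒ + 1/dᵢ this gives dₒ = f·(1 + W/w).
dₒ = 310 mm × (1 + 2831.59/42.6) = 310 × 67.4693 ≈ 20915.481 mm = 20.9155 m.

20.92 m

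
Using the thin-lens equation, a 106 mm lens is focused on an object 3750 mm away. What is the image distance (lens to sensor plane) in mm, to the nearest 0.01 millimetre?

109.08 mm

1/dᵢ = 1/f − 1/dₒ = 1/106 − 1/3750 = 0.0091673 mm⁻¹.
dᵢ = 1/0.0091673 ≈ 109.0834 mm.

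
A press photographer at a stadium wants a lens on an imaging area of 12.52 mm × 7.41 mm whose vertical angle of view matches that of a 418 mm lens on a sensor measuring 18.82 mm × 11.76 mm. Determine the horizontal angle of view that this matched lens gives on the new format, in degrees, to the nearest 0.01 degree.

Equal vertical AOV ⇒ f₂ = f₁ · 7.41/11.76 = 418 × 0.63010 ≈ 263.3827 mm.
Horizontal AOV on the new format = 2·arctan(12.52 / (2 × 263.3827)) = 2·arctan(0.02377) ≈ 2.7231°.

2.72°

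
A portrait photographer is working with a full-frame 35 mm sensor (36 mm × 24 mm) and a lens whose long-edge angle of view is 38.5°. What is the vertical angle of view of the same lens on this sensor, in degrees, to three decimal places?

26.211°

From the long-edge AOV: f = 36 / (2·tan(19.25°)) = 36 / 0.69843 ≈ 51.5441 mm.
Vertical AOV = 2·arctan(24 / (2 × 51.5441)) = 2·arctan(0.23281) ≈ 26.2112°.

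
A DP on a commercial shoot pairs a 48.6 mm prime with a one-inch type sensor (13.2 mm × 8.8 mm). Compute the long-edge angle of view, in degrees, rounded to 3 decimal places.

Angle of view α = 2·arctan(w/2f) with w = 13.2 mm and f = 48.6 mm.
w/2f = 0.13580; arctan(0.13580) ≈ 7.7336°, so α ≈ 15.4672°.

15.467°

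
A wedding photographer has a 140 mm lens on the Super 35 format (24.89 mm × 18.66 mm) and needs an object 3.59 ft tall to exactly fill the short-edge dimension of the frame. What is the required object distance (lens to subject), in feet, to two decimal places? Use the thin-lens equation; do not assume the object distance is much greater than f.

W: 3.59 ft × 304.8 mm/ft = 1094.23 mm.
Magnification m = h/W = dᵢ/dₒ; combined with 1/f = 1/dₒ + 1/dᵢ this gives dₒ = f·(1 + W/h).
dₒ = 140 mm × (1 + 1094.23/18.66) = 140 × 59.6405 ≈ 8349.672 mm = 8349.672/304.8 ft = 27.3939 ft.

27.39 ft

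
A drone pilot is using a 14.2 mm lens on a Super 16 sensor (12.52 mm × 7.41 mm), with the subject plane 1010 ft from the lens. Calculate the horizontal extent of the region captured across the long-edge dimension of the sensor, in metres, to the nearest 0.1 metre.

271.4 m

dₒ: 1010 ft × 304.8 mm/ft = 307847.99 mm.
Similar triangles through the lens centre give W/dₒ = w/dᵢ; with 1/f = 1/dₒ + 1/dᵢ this gives W = w·(dₒ − f)/f.
W = 12.52 mm × (307848 − 14.2) / 14.2 = 12.52 × 21678.4359 ≈ 271414.018 mm = 271.414 m.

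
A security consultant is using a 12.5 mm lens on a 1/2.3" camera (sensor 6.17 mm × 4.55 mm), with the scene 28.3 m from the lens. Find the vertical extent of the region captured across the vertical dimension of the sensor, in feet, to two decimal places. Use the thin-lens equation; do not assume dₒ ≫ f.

33.78 ft

dₒ: 28.3 m = 28300 mm.
Similar triangles through the lens centre give W/dₒ = h/dᵢ; with 1/f = 1/dₒ + 1/dᵢ this gives W = h·(dₒ − f)/f.
W = 4.55 mm × (28300 − 12.5) / 12.5 = 4.55 × 2263.0000 ≈ 10296.650 mm = 10296.650/304.8 ft = 33.7817 ft.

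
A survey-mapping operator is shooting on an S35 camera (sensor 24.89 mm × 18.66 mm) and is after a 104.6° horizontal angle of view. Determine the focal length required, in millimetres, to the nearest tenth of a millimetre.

9.6 mm

From α = 2·arctan(w/2f) we get f = w / (2·tan(α/2)).
With w = 24.89 mm and α/2 = 52.3°, tan(α/2) ≈ 1.29385, so f ≈ 24.89 / 2.58770 ≈ 9.6186 mm.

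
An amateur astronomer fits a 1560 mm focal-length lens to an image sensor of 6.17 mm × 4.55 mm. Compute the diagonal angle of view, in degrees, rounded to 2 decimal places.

Sensor diagonal = √(6.17² + 4.55²) = √58.7714 ≈ 7.6663 mm.
Angle of view α = 2·arctan(d/2f) with d = 7.6663 mm and f = 1560 mm.
d/2f = 0.00246; arctan(0.00246) ≈ 0.1408°, so α ≈ 0.2816°.

0.28°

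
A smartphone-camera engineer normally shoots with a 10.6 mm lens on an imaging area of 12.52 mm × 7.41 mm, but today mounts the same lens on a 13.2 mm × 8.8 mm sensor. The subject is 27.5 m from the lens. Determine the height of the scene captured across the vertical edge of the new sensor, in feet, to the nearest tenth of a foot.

The focal length stays 10.6 mm; the relevant sensor dimension is now h = 8.8 mm. Object distance dₒ = 27.5 m = 27500 mm.
Thin-lens field height W = h·(dₒ − f)/f = 8.8 × (27500 − 10.6)/10.6 ≈ 22821.389 mm = 22821.389/304.8 ft = 74.8733 ft.

74.9 ft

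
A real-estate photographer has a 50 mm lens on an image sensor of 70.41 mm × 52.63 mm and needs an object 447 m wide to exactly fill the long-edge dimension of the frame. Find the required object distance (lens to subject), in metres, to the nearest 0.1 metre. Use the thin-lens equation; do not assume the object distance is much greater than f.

W: 447 m = 447000 mm.
Magnification m = w/W = dᵢ/dₒ; combined with 1/f = 1/dₒ + 1/dᵢ this gives dₒ = f·(1 + W/w).
dₒ = 50 mm × (1 + 447000/70.41) = 50 × 6349.5300 ≈ 317476.502 mm = 317.477 m.

317.5 m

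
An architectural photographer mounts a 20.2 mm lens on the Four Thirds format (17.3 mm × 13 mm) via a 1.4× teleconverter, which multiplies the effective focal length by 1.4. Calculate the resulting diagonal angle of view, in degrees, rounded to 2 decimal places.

41.87°

Effective focal length f = 20.2 × 1.4 = 28.28 mm.
Sensor diagonal = √(17.3² + 13²) = √468.2900 ≈ 21.6400 mm.
α = 2·arctan(21.640 / (2 × 28.28)) = 2·arctan(0.38260) ≈ 41.8740°.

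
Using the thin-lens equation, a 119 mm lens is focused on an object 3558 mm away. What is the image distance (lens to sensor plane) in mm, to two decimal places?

123.12 mm

1/dᵢ = 1/f − 1/dₒ = 1/119 − 1/3558 = 0.0081223 mm⁻¹.
dᵢ = 1/0.0081223 ≈ 123.1178 mm.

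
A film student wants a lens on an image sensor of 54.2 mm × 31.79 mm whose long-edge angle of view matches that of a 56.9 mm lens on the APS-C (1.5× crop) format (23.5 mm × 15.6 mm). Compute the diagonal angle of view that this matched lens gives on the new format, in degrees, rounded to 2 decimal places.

26.93°

Equal long-edge AOV ⇒ f₂ = f₁ · 54.2/23.5 = 56.9 × 2.30638 ≈ 131.2332 mm.
Sensor diagonal = √(54.2² + 31.79²) = √3948.2441 ≈ 62.8351 mm.
Diagonal AOV on the new format = 2·arctan(62.8351 / (2 × 131.2332)) = 2·arctan(0.23940) ≈ 26.9267°.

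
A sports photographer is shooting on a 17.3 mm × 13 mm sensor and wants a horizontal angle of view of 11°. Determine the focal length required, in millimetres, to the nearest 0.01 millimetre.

89.83 mm

From α = 2·arctan(w/2f) we get f = w / (2·tan(α/2)).
With w = 17.3 mm and α/2 = 5.5°, tan(α/2) ≈ 0.09629, so f ≈ 17.3 / 0.19258 ≈ 89.8337 mm.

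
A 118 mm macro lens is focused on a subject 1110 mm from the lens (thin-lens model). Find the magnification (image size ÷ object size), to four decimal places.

Thin lens: 1/f = 1/dₒ + 1/dᵢ → 1/dᵢ = 1/118 − 1/1110 = 0.0075737 mm⁻¹, so dᵢ ≈ 132.0363 mm.
Magnification m = dᵢ/dₒ = 132.0363/1110 ≈ 0.11895.

0.1190×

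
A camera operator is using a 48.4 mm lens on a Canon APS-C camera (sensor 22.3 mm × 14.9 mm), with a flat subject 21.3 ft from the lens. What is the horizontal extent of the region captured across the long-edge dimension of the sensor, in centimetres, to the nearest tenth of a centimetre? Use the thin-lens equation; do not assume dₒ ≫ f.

dₒ: 21.3 ft × 304.8 mm/ft = 6492.24 mm.
Similar triangles through the lens centre give W/dₒ = w/dᵢ; with 1/f = 1/dₒ + 1/dᵢ this gives W = w·(dₒ − f)/f.
W = 22.3 mm × (6492.24 − 48.4) / 48.4 = 22.3 × 133.1372 ≈ 2968.959 mm = 296.896 cm.

296.9 cm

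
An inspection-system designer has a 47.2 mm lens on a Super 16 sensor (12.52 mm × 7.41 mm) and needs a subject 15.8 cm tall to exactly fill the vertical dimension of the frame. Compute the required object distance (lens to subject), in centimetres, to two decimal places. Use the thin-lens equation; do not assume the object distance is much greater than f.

W: 15.8 cm = 158 mm.
Magnification m = h/W = dᵢ/dₒ; combined with 1/f = 1/dₒ + 1/dᵢ this gives dₒ = f·(1 + W/h).
dₒ = 47.2 mm × (1 + 158/7.41) = 47.2 × 22.3225 ≈ 1053.624 mm = 105.362 cm.

105.36 cm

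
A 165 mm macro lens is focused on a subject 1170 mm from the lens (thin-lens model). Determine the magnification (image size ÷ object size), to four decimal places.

0.1642×

Thin lens: 1/f = 1/dₒ + 1/dᵢ → 1/dᵢ = 1/165 − 1/1170 = 0.0052059 mm⁻¹, so dᵢ ≈ 192.0896 mm.
Magnification m = dᵢ/dₒ = 192.0896/1170 ≈ 0.16418.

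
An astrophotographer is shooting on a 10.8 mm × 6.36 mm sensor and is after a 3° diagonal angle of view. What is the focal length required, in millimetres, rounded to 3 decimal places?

Sensor diagonal = √(10.8² + 6.36²) = √157.0896 ≈ 12.5335 mm.
From α = 2·arctan(d/2f) we get f = d / (2·tan(α/2)).
With d = 12.5335 mm and α/2 = 1.5°, tan(α/2) ≈ 0.02619, so f ≈ 12.5335 / 0.05237 ≈ 239.3183 mm.

239.318 mm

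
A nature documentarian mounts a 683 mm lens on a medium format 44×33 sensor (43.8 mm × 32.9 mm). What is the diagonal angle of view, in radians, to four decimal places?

0.0802 rad

Sensor diagonal = √(43.8² + 32.9²) = √3000.8500 ≈ 54.7800 mm.
Angle of view α = 2·arctan(d/2f) with d = 54.7800 mm and f = 683 mm.
d/2f = 0.04010; arctan(0.04010) ≈ 0.0401 rad, so α ≈ 0.0802 rad.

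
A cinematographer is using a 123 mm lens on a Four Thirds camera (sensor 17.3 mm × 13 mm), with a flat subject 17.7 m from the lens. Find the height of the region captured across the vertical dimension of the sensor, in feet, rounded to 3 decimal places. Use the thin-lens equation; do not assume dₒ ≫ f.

6.095 ft

dₒ: 17.7 m = 17700 mm.
Similar triangles through the lens centre give W/dₒ = h/dᵢ; with 1/f = 1/dₒ + 1/dᵢ this gives W = h·(dₒ − f)/f.
W = 13 mm × (17700 − 123) / 123 = 13 × 142.9024 ≈ 1857.732 mm = 1857.732/304.8 ft = 6.09492 ft.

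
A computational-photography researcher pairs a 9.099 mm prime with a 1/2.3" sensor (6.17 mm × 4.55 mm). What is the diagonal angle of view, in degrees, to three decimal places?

45.688°

Sensor diagonal = √(6.17² + 4.55²) = √58.7714 ≈ 7.6663 mm.
Angle of view α = 2·arctan(d/2f) with d = 7.6663 mm and f = 9.099 mm.
d/2f = 0.42127; arctan(0.42127) ≈ 22.8442°, so α ≈ 45.6884°.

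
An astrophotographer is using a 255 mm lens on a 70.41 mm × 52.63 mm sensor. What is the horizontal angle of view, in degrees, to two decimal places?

Angle of view α = 2·arctan(w/2f) with w = 70.41 mm and f = 255 mm.
w/2f = 0.13806; arctan(0.13806) ≈ 7.8605°, so α ≈ 15.7210°.

15.72°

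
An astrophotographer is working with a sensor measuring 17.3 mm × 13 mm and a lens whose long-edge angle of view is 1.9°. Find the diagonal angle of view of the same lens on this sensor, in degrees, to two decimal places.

From the long-edge AOV: f = 17.3 / (2·tan(0.95°)) = 17.3 / 0.03316 ≈ 521.6453 mm.
Sensor diagonal = √(17.3² + 13²) = √468.2900 ≈ 21.6400 mm.
Diagonal AOV = 2·arctan(21.6400 / (2 × 521.6453)) = 2·arctan(0.02074) ≈ 2.3765°.

2.38°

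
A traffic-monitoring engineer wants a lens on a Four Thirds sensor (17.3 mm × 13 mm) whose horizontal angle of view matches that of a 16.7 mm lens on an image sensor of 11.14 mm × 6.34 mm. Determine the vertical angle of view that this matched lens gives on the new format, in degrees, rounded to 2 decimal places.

28.14°

Equal horizontal AOV ⇒ f₂ = f₁ · 17.3/11.14 = 16.7 × 1.55296 ≈ 25.9345 mm.
Vertical AOV on the new format = 2·arctan(13 / (2 × 25.9345)) = 2·arctan(0.25063) ≈ 28.1406°.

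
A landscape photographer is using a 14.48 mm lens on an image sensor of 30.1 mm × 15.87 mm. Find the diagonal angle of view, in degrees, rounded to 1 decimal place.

Sensor diagonal = √(30.1² + 15.87²) = √1157.8669 ≈ 34.0274 mm.
Angle of view α = 2·arctan(d/2f) with d = 34.0274 mm and f = 14.48 mm.
d/2f = 1.17498; arctan(1.17498) ≈ 49.5996°, so α ≈ 99.1993°.

99.2°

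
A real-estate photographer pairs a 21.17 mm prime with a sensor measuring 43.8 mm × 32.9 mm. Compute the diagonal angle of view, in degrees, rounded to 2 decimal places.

Sensor diagonal = √(43.8² + 32.9²) = √3000.8500 ≈ 54.7800 mm.
Angle of view α = 2·arctan(d/2f) with d = 54.7800 mm and f = 21.17 mm.
d/2f = 1.29381; arctan(1.29381) ≈ 52.2992°, so α ≈ 104.5984°.

104.60°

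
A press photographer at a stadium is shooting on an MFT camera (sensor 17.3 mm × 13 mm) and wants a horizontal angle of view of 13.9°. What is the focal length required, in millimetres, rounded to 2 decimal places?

70.96 mm

From α = 2·arctan(w/2f) we get f = w / (2·tan(α/2)).
With w = 17.3 mm and α/2 = 6.95°, tan(α/2) ≈ 0.12190, so f ≈ 17.3 / 0.24380 ≈ 70.9605 mm.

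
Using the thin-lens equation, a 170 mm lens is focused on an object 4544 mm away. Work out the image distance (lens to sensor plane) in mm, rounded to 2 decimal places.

176.61 mm

1/dᵢ = 1/f − 1/dₒ = 1/170 − 1/4544 = 0.0056623 mm⁻¹.
dᵢ = 1/0.0056623 ≈ 176.6072 mm.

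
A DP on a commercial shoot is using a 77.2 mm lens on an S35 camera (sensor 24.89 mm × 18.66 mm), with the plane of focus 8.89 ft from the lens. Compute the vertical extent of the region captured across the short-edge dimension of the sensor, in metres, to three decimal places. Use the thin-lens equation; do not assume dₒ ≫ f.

dₒ: 8.89 ft × 304.8 mm/ft = 2709.67 mm.
Similar triangles through the lens centre give W/dₒ = h/dᵢ; with 1/f = 1/dₒ + 1/dᵢ this gives W = h·(dₒ − f)/f.
W = 18.66 mm × (2709.67 − 77.2) / 77.2 = 18.66 × 34.0994 ≈ 636.294 mm = 0.636294 m.

0.636 m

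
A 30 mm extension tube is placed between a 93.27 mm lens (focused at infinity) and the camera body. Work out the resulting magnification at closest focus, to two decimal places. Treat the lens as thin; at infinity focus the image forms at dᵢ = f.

The tube moves the image plane from f to f + e, so dᵢ = 93.27 + 30 = 123.27 mm. Focus is achieved when 1/f = 1/dₒ + 1/dᵢ, giving dₒ = 1/(1/f − 1/(f+e)).
Magnification m = dᵢ/dₒ = (f+e)·(1/f − 1/(f+e)) = e/f = 30/93.27 ≈ 0.3216.

0.32×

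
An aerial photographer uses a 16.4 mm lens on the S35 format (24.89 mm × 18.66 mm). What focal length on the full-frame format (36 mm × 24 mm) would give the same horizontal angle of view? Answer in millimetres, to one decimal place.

23.7 mm

Equal angle of view means equal width/f ratio, so f₂ = f₁ · (width₂/width₁) = 16.4 × 36/24.89.
f₂ = 16.4 × 1.44636 ≈ 23.720 mm.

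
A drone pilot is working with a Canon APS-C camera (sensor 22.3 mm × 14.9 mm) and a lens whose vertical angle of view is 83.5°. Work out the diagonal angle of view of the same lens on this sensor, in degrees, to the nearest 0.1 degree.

116.2°

From the vertical AOV: f = 14.9 / (2·tan(41.75°)) = 14.9 / 1.78507 ≈ 8.3470 mm.
Sensor diagonal = √(22.3² + 14.9²) = √719.3000 ≈ 26.8198 mm.
Diagonal AOV = 2·arctan(26.8198 / (2 × 8.3470)) = 2·arctan(1.60655) ≈ 116.1994°.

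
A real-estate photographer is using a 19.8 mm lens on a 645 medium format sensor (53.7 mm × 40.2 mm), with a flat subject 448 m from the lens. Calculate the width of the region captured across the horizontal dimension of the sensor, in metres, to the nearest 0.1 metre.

1215.0 m

dₒ: 448 m = 448000 mm.
Similar triangles through the lens centre give W/dₒ = w/dᵢ; with 1/f = 1/dₒ + 1/dᵢ this gives W = w·(dₒ − f)/f.
W = 53.7 mm × (448000 − 19.8) / 19.8 = 53.7 × 22625.2626 ≈ 1214976.603 mm = 1214.98 m.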